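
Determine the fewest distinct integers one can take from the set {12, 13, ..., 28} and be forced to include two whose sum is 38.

11

Group the elements by complementary pair {x, 38−x}: {12,26}, {13,25}, {14,24}, …, giving 7 two-element pairs, the single value 19 (it cannot pair with itself since the integers are distinct), and 2 integers whose partner 38−x falls outside [12,28].
Treating each of those 10 groups as a pigeonhole, one can pick one integer per group — 10 integers — with no two summing to 38.
The 11th integer lands in an occupied pair, forcing a sum of 38.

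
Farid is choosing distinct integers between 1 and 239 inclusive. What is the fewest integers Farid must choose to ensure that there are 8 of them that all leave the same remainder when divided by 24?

169

Pigeonhole: the 24 residue classes mod 24 are the pigeonholes.
With 168 integers one could put 7 in each residue class and have no class reach 8.
The 169th integer pushes some class to 8, so 24·7 + 1 = 169.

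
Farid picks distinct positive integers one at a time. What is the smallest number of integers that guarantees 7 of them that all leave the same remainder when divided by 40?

Pigeonhole: the 40 residue classes mod 40 are the pigeonholes.
With 240 integers one could put 6 in each residue class and have no class reach 7.
The 241st integer pushes some class to 7, so 40·6 + 1 = 241.

241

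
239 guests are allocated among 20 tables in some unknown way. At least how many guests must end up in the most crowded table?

12

Pigeonhole: the 20 tables are the holes and the 239 guests are the pigeons.
If every table held at most 11 guests, the total would be at most 20 × 11 = 220, which is less than 239.
So some table holds at least ⌈239/20⌉ = 12 guests.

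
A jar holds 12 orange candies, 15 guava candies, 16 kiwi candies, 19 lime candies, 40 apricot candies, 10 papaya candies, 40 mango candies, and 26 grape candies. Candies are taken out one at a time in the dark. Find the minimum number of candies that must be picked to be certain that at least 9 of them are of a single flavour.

By the pigeonhole principle, the 8 flavours are the holes; the candies drawn are the pigeons.
To avoid 9 of any one flavour, the worst case takes at most 8 of each flavour.
That gives 8 + 8 + 8 + 8 + 8 + 8 + 8 + 8 = 64 candies with no flavour reaching 9.
The next candy forces some flavour to 9, so 64 + 1 = 65.

65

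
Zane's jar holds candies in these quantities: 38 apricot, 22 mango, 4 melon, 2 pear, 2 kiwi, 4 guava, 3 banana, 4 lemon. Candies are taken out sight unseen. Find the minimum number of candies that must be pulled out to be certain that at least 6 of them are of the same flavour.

30

An adversary could hand out at most 5 candies per flavour (6 flavours run out sooner): 5 + 5 + 4 + 2 + 2 + 4 + 3 + 4 = 29 candies and still no flavour has 6.
Pigeonhole: one more candy lands in a flavour already at 5, so 30 draws are enough and 29 are not.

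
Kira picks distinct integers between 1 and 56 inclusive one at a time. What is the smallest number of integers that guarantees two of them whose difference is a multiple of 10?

Integers whose pairwise differences are multiples of 10 are exactly those sharing a remainder mod 10. The 10 residue classes mod 10 are the pigeonholes.
With 10 integers one could put 1 in each residue class and have no class reach 2.
The 11th integer pushes some class to 2, so 10·1 + 1 = 11.

11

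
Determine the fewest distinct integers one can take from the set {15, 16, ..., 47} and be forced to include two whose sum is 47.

Group the elements by complementary pair {x, 47−x}: {15,32}, {16,31}, {17,30}, …, giving 9 two-element pairs and 15 integers whose partner 47−x falls outside [15,47].
Pigeonhole: treating each of those 24 groups as a pigeonhole, one can pick one integer per group — 24 integers — with no two summing to 47.
The 25th integer lands in an occupied pair, forcing a sum of 47.

25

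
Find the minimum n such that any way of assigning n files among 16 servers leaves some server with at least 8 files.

113

With 112 files one could put exactly 7 in each of the 16 servers, and no server would reach 8.
One more file must land in a server that already has 7, giving it 8.
So 16 × 7 + 1 = 113 files are required.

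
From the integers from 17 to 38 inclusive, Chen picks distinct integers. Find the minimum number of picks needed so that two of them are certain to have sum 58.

A set avoiding the sum 58 can contain at most one of each pair {x, 58−x}, plus the 4 elements whose complement lies outside the range or equal to its own complement.
The integers 17, …, 29 (13 of them) are such a set: any two sum to at least 17+18 = 35 and at most 28+29 = 57 < 58.
By the pigeonhole principle, any 14th integer completes one of the 9 pairs, so 14 choices force a sum of 58.

14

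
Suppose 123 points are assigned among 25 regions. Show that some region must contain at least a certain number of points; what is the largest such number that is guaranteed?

5

The 25 regions are the holes and the 123 points are the pigeons.
If every region held at most 4 points, the total would be at most 25 × 4 = 100, which is less than 123.
So some region holds at least ⌈123/25⌉ = 5 points.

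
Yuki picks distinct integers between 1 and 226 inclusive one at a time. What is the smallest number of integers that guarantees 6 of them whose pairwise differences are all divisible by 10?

Integers whose pairwise differences are multiples of 10 are exactly those sharing a remainder mod 10. The 10 residue classes mod 10 are the pigeonholes.
With 50 integers one could put 5 in each residue class and have no class reach 6.
The 51st integer pushes some class to 6, so 10·5 + 1 = 51.

51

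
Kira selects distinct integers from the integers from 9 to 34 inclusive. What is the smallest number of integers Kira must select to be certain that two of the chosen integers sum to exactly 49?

Two chosen integers sum to 49 exactly when both halves of some pair {x, 49−x} with 15 ≤ x ≤ 49−x ≤ 34 are chosen — 10 such pairs.
The remaining 6 elements (those with no distinct partner in range) can never complete a 49-sum, so the worst case takes all of them and one from each pair: 6 + 10 = 16.
By the pigeonhole principle, the 17th integer has to be the second member of some pair, so 16 + 1 = 17.

17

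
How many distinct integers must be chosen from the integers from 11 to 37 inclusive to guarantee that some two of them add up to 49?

15

A set avoiding the sum 49 can contain at most one of each pair {x, 49−x}, plus the 1 element whose complement lies outside the range.
The integers 11, …, 24 (14 of them) are such a set: any two sum to at least 11+12 = 23 and at most 23+24 = 47 < 49.
Any 15th integer completes one of the 13 pairs, so 15 choices force a sum of 49.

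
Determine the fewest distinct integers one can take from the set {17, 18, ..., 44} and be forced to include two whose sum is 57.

Two chosen integers sum to 57 exactly when both halves of some pair {x, 57−x} with 17 ≤ x ≤ 57−x ≤ 40 are chosen — 12 such pairs.
The remaining 4 elements (those with no distinct partner in range) can never complete a 57-sum, so the worst case takes all of them and one from each pair: 4 + 12 = 16.
The 17th integer has to be the second member of some pair, so 16 + 1 = 17.

17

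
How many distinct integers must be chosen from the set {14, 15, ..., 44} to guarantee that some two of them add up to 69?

A set avoiding the sum 69 can contain at most one of each pair {x, 69−x}, plus the 11 elements whose complement lies outside the range.
The integers 14, …, 34 (21 of them) are such a set: any two sum to at least 14+15 = 29 and at most 33+34 = 67 < 69.
By the pigeonhole principle, any 22nd integer completes one of the 10 pairs, so 22 choices force a sum of 69.

22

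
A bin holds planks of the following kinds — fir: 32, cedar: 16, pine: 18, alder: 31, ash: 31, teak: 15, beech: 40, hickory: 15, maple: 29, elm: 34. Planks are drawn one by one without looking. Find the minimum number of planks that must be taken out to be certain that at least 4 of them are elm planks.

231

In the worst case for collecting elm planks, every non-elm plank comes out first.
There are 32 + 16 + 18 + 31 + 31 + 15 + 40 + 15 + 29 = 227 non-elm planks altogether.
After those, each further plank must be elm, so 227 + 4 = 231 draws guarantee 4 elm planks.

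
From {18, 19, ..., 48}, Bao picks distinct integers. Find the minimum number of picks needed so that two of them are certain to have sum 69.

Two chosen integers sum to 69 exactly when both halves of some pair {x, 69−x} with 21 ≤ x ≤ 69−x ≤ 48 are chosen — 14 such pairs.
The remaining 3 elements (those with no distinct partner in range) can never complete a 69-sum, so the worst case takes all of them and one from each pair: 3 + 14 = 17.
The 18th integer has to be the second member of some pair, so 17 + 1 = 18.

18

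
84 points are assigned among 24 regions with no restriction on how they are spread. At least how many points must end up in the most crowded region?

4

The 24 regions are the holes and the 84 points are the pigeons.
If every region held at most 3 points, the total would be at most 24 × 3 = 72, which is less than 84.
So some region holds at least ⌈84/24⌉ = 4 points.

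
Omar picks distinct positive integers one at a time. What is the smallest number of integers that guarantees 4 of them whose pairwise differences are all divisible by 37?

112

Integers whose pairwise differences are multiples of 37 are exactly those sharing a remainder mod 37. By the pigeonhole principle, the 37 residue classes mod 37 are the pigeonholes.
With 111 integers one could put 3 in each residue class and have no class reach 4.
The 112th integer pushes some class to 4, so 37·3 + 1 = 112.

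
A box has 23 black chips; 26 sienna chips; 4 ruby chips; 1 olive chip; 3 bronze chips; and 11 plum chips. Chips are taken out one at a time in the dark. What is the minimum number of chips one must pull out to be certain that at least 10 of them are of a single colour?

36

By the pigeonhole principle, the 6 colours are the holes; the chips drawn are the pigeons.
To avoid 10 of any one colour, the worst case takes at most 9 of each colour, or every chip of a colour that has fewer than 9.
That gives 9 + 9 + 4 + 1 + 3 + 9 = 35 chips with no colour reaching 10.
The next chip forces some colour to 10, so 35 + 1 = 36.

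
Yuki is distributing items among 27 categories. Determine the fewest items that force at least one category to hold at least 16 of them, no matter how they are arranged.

With 405 items one could put exactly 15 in each of the 27 categories, and no category would reach 16.
By pigeonhole, one more item must land in a category that already has 15, giving it 16.
So 27 × 15 + 1 = 406 items are required.

406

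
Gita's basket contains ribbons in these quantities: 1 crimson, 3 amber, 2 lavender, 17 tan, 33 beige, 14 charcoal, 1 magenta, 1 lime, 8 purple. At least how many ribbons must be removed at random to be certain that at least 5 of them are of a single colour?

25

By the pigeonhole principle, the 9 colours are the holes; the ribbons drawn are the pigeons.
To avoid 5 of any one colour, the worst case takes at most 4 of each colour, or every ribbon of a colour that has fewer than 4.
That gives 1 + 3 + 2 + 4 + 4 + 4 + 1 + 1 + 4 = 24 ribbons with no colour reaching 5.
The next ribbon forces some colour to 5, so 24 + 1 = 25.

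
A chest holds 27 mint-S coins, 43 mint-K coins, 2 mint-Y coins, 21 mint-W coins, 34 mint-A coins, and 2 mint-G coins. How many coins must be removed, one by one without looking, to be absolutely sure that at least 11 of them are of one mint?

45

Pigeonhole: put each drawn coin into a box by mint. The largest draw with every box below 11 takes min(count, 10) from each mint; mints with fewer than 10 contribute all they have.
Σ min(cᵢ, 10) = 10 + 10 + 2 + 10 + 10 + 2 = 44.
Draw number 44 + 1 = 45 must push one box to 11.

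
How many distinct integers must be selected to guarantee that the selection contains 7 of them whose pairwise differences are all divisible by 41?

Integers whose pairwise differences are multiples of 41 are exactly those sharing a remainder mod 41. The 41 residue classes mod 41 are the pigeonholes.
With 246 integers one could put 6 in each residue class and have no class reach 7.
The 247th integer pushes some class to 7, so 41·6 + 1 = 247.

247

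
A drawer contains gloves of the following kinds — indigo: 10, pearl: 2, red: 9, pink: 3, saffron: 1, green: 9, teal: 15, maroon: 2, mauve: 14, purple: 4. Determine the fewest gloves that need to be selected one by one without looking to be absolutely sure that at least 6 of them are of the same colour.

38

By the pigeonhole principle, the 10 colours are the holes; the gloves drawn are the pigeons.
To avoid 6 of any one colour, the worst case takes at most 5 of each colour, or every glove of a colour that has fewer than 5.
That gives 5 + 2 + 5 + 3 + 1 + 5 + 5 + 2 + 5 + 4 = 37 gloves with no colour reaching 6.
The next glove forces some colour to 6, so 37 + 1 = 38.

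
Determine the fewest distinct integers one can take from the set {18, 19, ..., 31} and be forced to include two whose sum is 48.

A set avoiding the sum 48 can contain at most one of each pair {x, 48−x}, plus the 2 elements whose complement lies outside the range or equal to its own complement.
The integers 24, …, 31 (8 of them) are such a set: any two sum to at least 24+25 = 49 > 48.
Pigeonhole: any 9th integer completes one of the 6 pairs, so 9 choices force a sum of 48.

9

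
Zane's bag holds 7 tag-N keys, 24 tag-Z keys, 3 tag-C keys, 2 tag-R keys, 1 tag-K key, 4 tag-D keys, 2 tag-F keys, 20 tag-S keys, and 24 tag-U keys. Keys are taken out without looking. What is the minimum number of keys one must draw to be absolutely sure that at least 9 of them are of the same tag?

44

The 9 tags are the holes; the keys drawn are the pigeons.
To avoid 9 of any one tag, the worst case takes at most 8 of each tag, or every key of a tag that has fewer than 8.
That gives 7 + 8 + 3 + 2 + 1 + 4 + 2 + 8 + 8 = 43 keys with no tag reaching 9.
The next key forces some tag to 9, so 43 + 1 = 44.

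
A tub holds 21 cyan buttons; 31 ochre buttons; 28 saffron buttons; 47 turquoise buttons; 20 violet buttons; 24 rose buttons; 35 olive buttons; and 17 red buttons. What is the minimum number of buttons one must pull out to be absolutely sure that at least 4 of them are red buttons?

210

In the worst case for collecting red buttons, every non-red button comes out first.
There are 21 + 31 + 28 + 47 + 20 + 24 + 35 = 206 non-red buttons altogether.
After those, each further button must be red, so 206 + 4 = 210 draws guarantee 4 red buttons.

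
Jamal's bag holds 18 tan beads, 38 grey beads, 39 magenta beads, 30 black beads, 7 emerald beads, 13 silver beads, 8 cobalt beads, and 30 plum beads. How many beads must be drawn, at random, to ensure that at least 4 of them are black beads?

157

In the worst case for collecting black beads, every non-black bead comes out first.
There are 18 + 38 + 39 + 7 + 13 + 8 + 30 = 153 non-black beads altogether.
After those, each further bead must be black, so 153 + 4 = 157 draws guarantee 4 black beads.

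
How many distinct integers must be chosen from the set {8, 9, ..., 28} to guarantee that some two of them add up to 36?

12

Two chosen integers sum to 36 exactly when both halves of some pair {x, 36−x} with 8 ≤ x ≤ 36−x ≤ 28 are chosen — 10 such pairs.
The remaining 1 element (those with no distinct partner in range) can never complete a 36-sum, so the worst case takes all of them and one from each pair: 1 + 10 = 11.
By pigeonhole, the 12th integer has to be the second member of some pair, so 11 + 1 = 12.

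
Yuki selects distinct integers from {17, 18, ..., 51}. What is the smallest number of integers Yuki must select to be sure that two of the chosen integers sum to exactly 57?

24

Group the elements by complementary pair {x, 57−x}: {17,40}, {18,39}, {19,38}, …, giving 12 two-element pairs and 11 integers whose partner 57−x falls outside [17,51].
By pigeonhole, treating each of those 23 groups as a pigeonhole, one can pick one integer per group — 23 integers — with no two summing to 57.
The 24th integer lands in an occupied pair, forcing a sum of 57.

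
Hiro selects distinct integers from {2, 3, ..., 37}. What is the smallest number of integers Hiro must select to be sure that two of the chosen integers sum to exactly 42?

A set avoiding the sum 42 can contain at most one of each pair {x, 42−x}, plus the 4 elements whose complement lies outside the range or equal to its own complement.
The integers 2, …, 21 (20 of them) are such a set: any two sum to at least 2+3 = 5 and at most 20+21 = 41 < 42.
By pigeonhole, any 21st integer completes one of the 16 pairs, so 21 choices force a sum of 42.

21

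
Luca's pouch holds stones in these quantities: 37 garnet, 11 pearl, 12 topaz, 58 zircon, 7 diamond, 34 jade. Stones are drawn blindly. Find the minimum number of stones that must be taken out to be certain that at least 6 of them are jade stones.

In the worst case for collecting jade stones, every non-jade stone comes out first.
There are 37 + 11 + 12 + 58 + 7 = 125 non-jade stones altogether.
After those, each further stone must be jade, so 125 + 6 = 131 draws guarantee 6 jade stones.

131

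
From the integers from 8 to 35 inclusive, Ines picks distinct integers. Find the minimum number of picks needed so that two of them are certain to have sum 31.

A set avoiding the sum 31 can contain at most one of each pair {x, 31−x}, plus the 12 elements whose complement lies outside the range.
The integers 16, …, 35 (20 of them) are such a set: any two sum to at least 16+17 = 33 > 31.
Any 21st integer completes one of the 8 pairs, so 21 choices force a sum of 31.

21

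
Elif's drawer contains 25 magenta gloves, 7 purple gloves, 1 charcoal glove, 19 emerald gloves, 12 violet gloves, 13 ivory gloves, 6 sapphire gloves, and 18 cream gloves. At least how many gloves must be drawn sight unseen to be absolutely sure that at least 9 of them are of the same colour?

55

An adversary could hand out at most 8 gloves per colour (purple, charcoal, sapphire run out sooner): 8 + 7 + 1 + 8 + 8 + 8 + 6 + 8 = 54 gloves and still no colour has 9.
By pigeonhole, one more glove lands in a colour already at 8, so 55 draws are enough and 54 are not.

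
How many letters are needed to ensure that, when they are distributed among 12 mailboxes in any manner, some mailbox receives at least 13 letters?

145

With 144 letters one could put exactly 12 in each of the 12 mailboxes, and no mailbox would reach 13.
By the pigeonhole principle, one more letter must land in a mailbox that already has 12, giving it 13.
So 12 × 12 + 1 = 145 letters are required.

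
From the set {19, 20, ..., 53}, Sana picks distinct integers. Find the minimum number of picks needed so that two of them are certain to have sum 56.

A set avoiding the sum 56 can contain at most one of each pair {x, 56−x}, plus the 17 elements whose complement lies outside the range or equal to its own complement.
The integers 28, …, 53 (26 of them) are such a set: any two sum to at least 28+29 = 57 > 56.
Pigeonhole: any 27th integer completes one of the 9 pairs, so 27 choices force a sum of 56.

27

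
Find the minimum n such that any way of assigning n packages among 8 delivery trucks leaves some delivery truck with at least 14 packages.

105

With 104 packages one could put exactly 13 in each of the 8 delivery trucks, and no delivery truck would reach 14.
One more package must land in a delivery truck that already has 13, giving it 14.
So 8 × 13 + 1 = 105 packages are required.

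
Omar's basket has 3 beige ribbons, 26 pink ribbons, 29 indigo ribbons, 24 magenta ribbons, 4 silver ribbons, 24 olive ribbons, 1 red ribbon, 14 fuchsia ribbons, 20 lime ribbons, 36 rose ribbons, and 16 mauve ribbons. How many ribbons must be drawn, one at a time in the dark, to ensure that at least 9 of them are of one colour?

By pigeonhole, put each drawn ribbon into a box by colour. The largest draw with every box below 9 takes min(count, 8) from each colour; colours with fewer than 8 contribute all they have.
Σ min(cᵢ, 8) = 3 + 8 + 8 + 8 + 4 + 8 + 1 + 8 + 8 + 8 + 8 = 72.
Draw number 72 + 1 = 73 must push one box to 9.

73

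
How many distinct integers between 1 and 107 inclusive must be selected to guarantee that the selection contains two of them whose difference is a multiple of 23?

24

Integers whose pairwise differences are multiples of 23 are exactly those sharing a remainder mod 23. The 23 residue classes mod 23 are the pigeonholes.
With 23 integers one could put 1 in each residue class and have no class reach 2.
The 24th integer pushes some class to 2, so 23·1 + 1 = 24.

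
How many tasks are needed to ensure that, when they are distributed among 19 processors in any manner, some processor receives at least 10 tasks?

172

With 171 tasks one could put exactly 9 in each of the 19 processors, and no processor would reach 10.
One more task must land in a processor that already has 9, giving it 10.
So 19 × 9 + 1 = 172 tasks are required.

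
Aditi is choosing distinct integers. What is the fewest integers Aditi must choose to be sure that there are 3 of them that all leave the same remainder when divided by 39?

79

The 39 residue classes mod 39 are the pigeonholes.
With 78 integers one could put 2 in each residue class and have no class reach 3.
The 79th integer pushes some class to 3, so 39·2 + 1 = 79.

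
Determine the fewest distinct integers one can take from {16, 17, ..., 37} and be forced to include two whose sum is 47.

15

Two chosen integers sum to 47 exactly when both halves of some pair {x, 47−x} with 16 ≤ x ≤ 47−x ≤ 31 are chosen — 8 such pairs.
The remaining 6 elements (those with no distinct partner in range) can never complete a 47-sum, so the worst case takes all of them and one from each pair: 6 + 8 = 14.
By pigeonhole, the 15th integer has to be the second member of some pair, so 14 + 1 = 15.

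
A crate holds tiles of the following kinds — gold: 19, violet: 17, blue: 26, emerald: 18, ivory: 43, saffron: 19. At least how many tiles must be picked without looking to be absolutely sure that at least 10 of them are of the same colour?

Put each drawn tile into a box by colour. The largest draw with every box below 10 takes min(count, 9) from each colour.
Σ min(cᵢ, 9) = 9 + 9 + 9 + 9 + 9 + 9 = 54.
Draw number 54 + 1 = 55 must push one box to 10.

55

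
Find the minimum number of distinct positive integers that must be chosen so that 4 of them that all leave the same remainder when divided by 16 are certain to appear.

By the pigeonhole principle, the 16 residue classes mod 16 are the pigeonholes.
With 48 integers one could put 3 in each residue class and have no class reach 4.
The 49th integer pushes some class to 4, so 16·3 + 1 = 49.

49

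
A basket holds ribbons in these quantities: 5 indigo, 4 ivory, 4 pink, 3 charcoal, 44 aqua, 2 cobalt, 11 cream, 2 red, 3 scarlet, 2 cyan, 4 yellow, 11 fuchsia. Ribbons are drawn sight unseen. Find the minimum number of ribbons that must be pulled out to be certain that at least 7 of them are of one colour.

48

By the pigeonhole principle, put each drawn ribbon into a box by colour. The largest draw with every box below 7 takes min(count, 6) from each colour; colours with fewer than 6 contribute all they have.
Σ min(cᵢ, 6) = 5 + 4 + 4 + 3 + 6 + 2 + 6 + 2 + 3 + 2 + 4 + 6 = 47.
Draw number 47 + 1 = 48 must push one box to 7.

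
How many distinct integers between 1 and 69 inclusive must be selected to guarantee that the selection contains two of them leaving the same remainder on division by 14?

15

The 14 residue classes mod 14 are the pigeonholes.
With 14 integers one could put 1 in each residue class and have no class reach 2.
The 15th integer pushes some class to 2, so 14·1 + 1 = 15.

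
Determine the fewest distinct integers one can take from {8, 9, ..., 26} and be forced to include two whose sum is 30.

13

Two chosen integers sum to 30 exactly when both halves of some pair {x, 30−x} with 8 ≤ x ≤ 30−x ≤ 22 are chosen — 7 such pairs.
The remaining 5 elements (those with no distinct partner in range) can never complete a 30-sum, so the worst case takes all of them and one from each pair: 5 + 7 = 12.
The 13th integer has to be the second member of some pair, so 12 + 1 = 13.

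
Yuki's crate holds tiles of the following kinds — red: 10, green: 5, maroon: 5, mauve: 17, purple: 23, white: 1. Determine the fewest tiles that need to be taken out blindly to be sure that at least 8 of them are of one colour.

An adversary could hand out at most 7 tiles per colour (green, maroon, white run out sooner): 7 + 5 + 5 + 7 + 7 + 1 = 32 tiles and still no colour has 8.
One more tile lands in a colour already at 7, so 33 draws are enough and 32 are not.

33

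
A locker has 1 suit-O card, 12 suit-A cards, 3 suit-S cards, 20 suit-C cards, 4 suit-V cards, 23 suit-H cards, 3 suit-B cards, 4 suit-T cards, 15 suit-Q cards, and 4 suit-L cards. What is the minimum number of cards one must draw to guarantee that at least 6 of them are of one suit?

40

By pigeonhole, the 10 suits are the holes; the cards drawn are the pigeons.
To avoid 6 of any one suit, the worst case takes at most 5 of each suit, or every card of a suit that has fewer than 5.
That gives 1 + 5 + 3 + 5 + 4 + 5 + 3 + 4 + 5 + 4 = 39 cards with no suit reaching 6.
The next card forces some suit to 6, so 39 + 1 = 40.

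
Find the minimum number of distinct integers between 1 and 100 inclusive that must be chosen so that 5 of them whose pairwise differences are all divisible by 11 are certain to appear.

45

Integers whose pairwise differences are multiples of 11 are exactly those sharing a remainder mod 11. Pigeonhole: the 11 residue classes mod 11 are the pigeonholes.
With 44 integers one could put 4 in each residue class and have no class reach 5.
The 45th integer pushes some class to 5, so 11·4 + 1 = 45.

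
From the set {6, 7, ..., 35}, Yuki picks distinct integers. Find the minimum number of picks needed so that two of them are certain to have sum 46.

19

A set avoiding the sum 46 can contain at most one of each pair {x, 46−x}, plus the 6 elements whose complement lies outside the range or equal to its own complement.
The integers 6, …, 23 (18 of them) are such a set: any two sum to at least 6+7 = 13 and at most 22+23 = 45 < 46.
By pigeonhole, any 19th integer completes one of the 12 pairs, so 19 choices force a sum of 46.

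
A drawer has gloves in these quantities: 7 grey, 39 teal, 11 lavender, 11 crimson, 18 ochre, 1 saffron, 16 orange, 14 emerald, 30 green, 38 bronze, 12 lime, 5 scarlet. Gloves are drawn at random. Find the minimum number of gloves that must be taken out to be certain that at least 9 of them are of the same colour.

By the pigeonhole principle, put each drawn glove into a box by colour. The largest draw with every box below 9 takes min(count, 8) from each colour; colours with fewer than 8 contribute all they have.
Σ min(cᵢ, 8) = 7 + 8 + 8 + 8 + 8 + 1 + 8 + 8 + 8 + 8 + 8 + 5 = 85.
Draw number 85 + 1 = 86 must push one box to 9.

86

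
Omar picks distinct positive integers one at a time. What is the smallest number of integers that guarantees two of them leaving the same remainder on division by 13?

Pigeonhole: the 13 residue classes mod 13 are the pigeonholes.
With 13 integers one could put 1 in each residue class and have no class reach 2.
The 14th integer pushes some class to 2, so 13·1 + 1 = 14.

14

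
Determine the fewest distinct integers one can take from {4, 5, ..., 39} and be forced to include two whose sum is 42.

20

A set avoiding the sum 42 can contain at most one of each pair {x, 42−x}, plus the 2 elements whose complement lies outside the range or equal to its own complement.
The integers 21, …, 39 (19 of them) are such a set: any two sum to at least 21+22 = 43 > 42.
Any 20th integer completes one of the 17 pairs, so 20 choices force a sum of 42.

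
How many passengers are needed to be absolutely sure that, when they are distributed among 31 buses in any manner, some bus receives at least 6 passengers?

With 155 passengers one could put exactly 5 in each of the 31 buses, and no bus would reach 6.
By pigeonhole, one more passenger must land in a bus that already has 5, giving it 6.
So 31 × 5 + 1 = 156 passengers are required.

156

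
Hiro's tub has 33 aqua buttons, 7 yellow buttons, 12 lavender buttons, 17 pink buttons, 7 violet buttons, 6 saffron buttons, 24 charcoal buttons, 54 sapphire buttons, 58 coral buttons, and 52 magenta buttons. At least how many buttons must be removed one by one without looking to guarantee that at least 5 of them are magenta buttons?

223

In the worst case for collecting magenta buttons, every non-magenta button comes out first.
There are 33 + 7 + 12 + 17 + 7 + 6 + 24 + 54 + 58 = 218 non-magenta buttons altogether.
After those, each further button must be magenta, so 218 + 5 = 223 draws guarantee 5 magenta buttons.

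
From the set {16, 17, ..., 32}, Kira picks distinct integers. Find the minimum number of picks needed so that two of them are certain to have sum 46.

11

A set avoiding the sum 46 can contain at most one of each pair {x, 46−x}, plus the 3 elements whose complement lies outside the range or equal to its own complement.
The integers 23, …, 32 (10 of them) are such a set: any two sum to at least 23+24 = 47 > 46.
Any 11th integer completes one of the 7 pairs, so 11 choices force a sum of 46.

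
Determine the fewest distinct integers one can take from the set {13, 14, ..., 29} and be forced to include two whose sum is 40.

11

Two chosen integers sum to 40 exactly when both halves of some pair {x, 40−x} with 13 ≤ x ≤ 40−x ≤ 27 are chosen — 7 such pairs.
The remaining 3 elements (those with no distinct partner in range) can never complete a 40-sum, so the worst case takes all of them and one from each pair: 3 + 7 = 10.
The 11th integer has to be the second member of some pair, so 10 + 1 = 11.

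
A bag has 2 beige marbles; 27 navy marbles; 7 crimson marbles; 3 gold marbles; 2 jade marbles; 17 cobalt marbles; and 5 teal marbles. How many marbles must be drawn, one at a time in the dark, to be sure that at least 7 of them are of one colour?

31

The 7 colours are the holes; the marbles drawn are the pigeons.
To avoid 7 of any one colour, the worst case takes at most 6 of each colour, or every marble of a colour that has fewer than 6.
That gives 2 + 6 + 6 + 3 + 2 + 6 + 5 = 30 marbles with no colour reaching 7.
The next marble forces some colour to 7, so 30 + 1 = 31.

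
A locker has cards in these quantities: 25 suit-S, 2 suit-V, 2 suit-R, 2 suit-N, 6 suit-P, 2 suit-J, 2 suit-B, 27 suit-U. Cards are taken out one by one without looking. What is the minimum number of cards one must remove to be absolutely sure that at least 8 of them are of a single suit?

The 8 suits are the holes; the cards drawn are the pigeons.
To avoid 8 of any one suit, the worst case takes at most 7 of each suit, or every card of a suit that has fewer than 7.
That gives 7 + 2 + 2 + 2 + 6 + 2 + 2 + 7 = 30 cards with no suit reaching 8.
The next card forces some suit to 8, so 30 + 1 = 31.

31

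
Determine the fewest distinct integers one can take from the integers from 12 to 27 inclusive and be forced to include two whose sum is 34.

12

Group the elements by complementary pair {x, 34−x}: {12,22}, {13,21}, {14,20}, …, giving 5 two-element pairs, the single value 17 (it cannot pair with itself since the integers are distinct), and 5 integers whose partner 34−x falls outside [12,27].
Treating each of those 11 groups as a pigeonhole, one can pick one integer per group — 11 integers — with no two summing to 34.
The 12th integer lands in an occupied pair, forcing a sum of 34.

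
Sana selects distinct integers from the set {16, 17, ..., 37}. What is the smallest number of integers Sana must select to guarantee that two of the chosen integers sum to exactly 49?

A set avoiding the sum 49 can contain at most one of each pair {x, 49−x}, plus the 4 elements whose complement lies outside the range.
The integers 25, …, 37 (13 of them) are such a set: any two sum to at least 25+26 = 51 > 49.
By the pigeonhole principle, any 14th integer completes one of the 9 pairs, so 14 choices force a sum of 49.

14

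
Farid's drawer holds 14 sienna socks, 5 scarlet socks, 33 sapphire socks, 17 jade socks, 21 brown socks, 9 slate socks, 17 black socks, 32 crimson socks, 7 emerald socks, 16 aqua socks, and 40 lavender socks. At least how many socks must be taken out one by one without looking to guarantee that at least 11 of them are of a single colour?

102

An adversary could hand out at most 10 socks per colour (scarlet, slate, emerald run out sooner): 10 + 5 + 10 + 10 + 10 + 9 + 10 + 10 + 7 + 10 + 10 = 101 socks and still no colour has 11.
One more sock lands in a colour already at 10, so 102 draws are enough and 101 are not.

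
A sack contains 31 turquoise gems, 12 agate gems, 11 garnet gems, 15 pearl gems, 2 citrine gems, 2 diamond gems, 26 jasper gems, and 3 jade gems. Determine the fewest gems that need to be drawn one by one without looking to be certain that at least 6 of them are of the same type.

An adversary could hand out at most 5 gems per type (citrine, diamond, jade run out sooner): 5 + 5 + 5 + 5 + 2 + 2 + 5 + 3 = 32 gems and still no type has 6.
By the pigeonhole principle, one more gem lands in a type already at 5, so 33 draws are enough and 32 are not.

33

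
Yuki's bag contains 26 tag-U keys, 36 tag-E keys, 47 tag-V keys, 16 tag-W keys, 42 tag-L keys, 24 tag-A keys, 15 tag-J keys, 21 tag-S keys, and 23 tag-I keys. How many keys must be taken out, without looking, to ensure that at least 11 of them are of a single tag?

91

Put each drawn key into a box by tag. The largest draw with every box below 11 takes min(count, 10) from each tag.
Σ min(cᵢ, 10) = 10 + 10 + 10 + 10 + 10 + 10 + 10 + 10 + 10 = 90.
Draw number 90 + 1 = 91 must push one box to 11.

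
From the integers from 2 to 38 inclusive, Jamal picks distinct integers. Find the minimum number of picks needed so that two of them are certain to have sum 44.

A set avoiding the sum 44 can contain at most one of each pair {x, 44−x}, plus the 5 elements whose complement lies outside the range or equal to its own complement.
The integers 2, …, 22 (21 of them) are such a set: any two sum to at least 2+3 = 5 and at most 21+22 = 43 < 44.
Pigeonhole: any 22nd integer completes one of the 16 pairs, so 22 choices force a sum of 44.

22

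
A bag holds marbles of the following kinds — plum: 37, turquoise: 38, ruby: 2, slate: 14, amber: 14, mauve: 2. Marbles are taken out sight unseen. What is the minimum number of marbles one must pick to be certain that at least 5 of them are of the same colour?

An adversary could hand out at most 4 marbles per colour (ruby, mauve run out sooner): 4 + 4 + 2 + 4 + 4 + 2 = 20 marbles and still no colour has 5.
By pigeonhole, one more marble lands in a colour already at 4, so 21 draws are enough and 20 are not.

21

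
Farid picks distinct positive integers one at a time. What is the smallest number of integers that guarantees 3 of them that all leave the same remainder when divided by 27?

Pigeonhole: the 27 residue classes mod 27 are the pigeonholes.
With 54 integers one could put 2 in each residue class and have no class reach 3.
The 55th integer pushes some class to 3, so 27·2 + 1 = 55.

55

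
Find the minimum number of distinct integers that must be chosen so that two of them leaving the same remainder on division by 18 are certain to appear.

By pigeonhole, the 18 residue classes mod 18 are the pigeonholes.
With 18 integers one could put 1 in each residue class and have no class reach 2.
The 19th integer pushes some class to 2, so 18·1 + 1 = 19.

19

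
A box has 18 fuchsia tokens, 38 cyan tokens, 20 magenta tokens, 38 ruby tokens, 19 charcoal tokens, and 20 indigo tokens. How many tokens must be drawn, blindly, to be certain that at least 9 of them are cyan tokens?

In the worst case for collecting cyan tokens, every non-cyan token comes out first.
There are 18 + 20 + 38 + 19 + 20 = 115 non-cyan tokens altogether.
After those, each further token must be cyan, so 115 + 9 = 124 draws guarantee 9 cyan tokens.

124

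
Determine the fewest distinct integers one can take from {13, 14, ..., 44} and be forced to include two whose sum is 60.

Group the elements by complementary pair {x, 60−x}: {16,44}, {17,43}, {18,42}, …, giving 14 two-element pairs, the single value 30 (it cannot pair with itself since the integers are distinct), and 3 integers whose partner 60−x falls outside [13,44].
Treating each of those 18 groups as a pigeonhole, one can pick one integer per group — 18 integers — with no two summing to 60.
The 19th integer lands in an occupied pair, forcing a sum of 60.

19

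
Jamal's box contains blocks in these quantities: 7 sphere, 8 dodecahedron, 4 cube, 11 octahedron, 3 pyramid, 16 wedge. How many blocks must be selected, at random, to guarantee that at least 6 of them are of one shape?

By the pigeonhole principle, the 6 shapes are the holes; the blocks drawn are the pigeons.
To avoid 6 of any one shape, the worst case takes at most 5 of each shape, or every block of a shape that has fewer than 5.
That gives 5 + 5 + 4 + 5 + 3 + 5 = 27 blocks with no shape reaching 6.
The next block forces some shape to 6, so 27 + 1 = 28.

28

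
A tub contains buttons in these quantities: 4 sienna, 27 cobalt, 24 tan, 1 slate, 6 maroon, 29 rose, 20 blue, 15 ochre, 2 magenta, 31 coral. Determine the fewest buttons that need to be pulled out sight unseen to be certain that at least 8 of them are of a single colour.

By the pigeonhole principle, the 10 colours are the holes; the buttons drawn are the pigeons.
To avoid 8 of any one colour, the worst case takes at most 7 of each colour, or every button of a colour that has fewer than 7.
That gives 4 + 7 + 7 + 1 + 6 + 7 + 7 + 7 + 2 + 7 = 55 buttons with no colour reaching 8.
The next button forces some colour to 8, so 55 + 1 = 56.

56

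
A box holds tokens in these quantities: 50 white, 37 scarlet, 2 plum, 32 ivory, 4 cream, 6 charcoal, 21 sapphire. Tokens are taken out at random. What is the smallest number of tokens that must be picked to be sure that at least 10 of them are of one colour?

Put each drawn token into a box by colour. The largest draw with every box below 10 takes min(count, 9) from each colour; colours with fewer than 9 contribute all they have.
Σ min(cᵢ, 9) = 9 + 9 + 2 + 9 + 4 + 6 + 9 = 48.
Draw number 48 + 1 = 49 must push one box to 10.

49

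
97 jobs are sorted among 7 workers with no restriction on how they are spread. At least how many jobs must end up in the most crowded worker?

Pigeonhole: the 7 workers are the holes and the 97 jobs are the pigeons.
If every worker held at most 13 jobs, the total would be at most 7 × 13 = 91, which is less than 97.
So some worker holds at least ⌈97/7⌉ = 14 jobs.

14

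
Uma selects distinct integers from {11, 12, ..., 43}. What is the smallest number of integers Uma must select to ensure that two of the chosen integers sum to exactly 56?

Two chosen integers sum to 56 exactly when both halves of some pair {x, 56−x} with 13 ≤ x ≤ 56−x ≤ 43 are chosen — 15 such pairs.
The remaining 3 elements (those with no distinct partner in range) can never complete a 56-sum, so the worst case takes all of them and one from each pair: 3 + 15 = 18.
The 19th integer has to be the second member of some pair, so 18 + 1 = 19.

19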